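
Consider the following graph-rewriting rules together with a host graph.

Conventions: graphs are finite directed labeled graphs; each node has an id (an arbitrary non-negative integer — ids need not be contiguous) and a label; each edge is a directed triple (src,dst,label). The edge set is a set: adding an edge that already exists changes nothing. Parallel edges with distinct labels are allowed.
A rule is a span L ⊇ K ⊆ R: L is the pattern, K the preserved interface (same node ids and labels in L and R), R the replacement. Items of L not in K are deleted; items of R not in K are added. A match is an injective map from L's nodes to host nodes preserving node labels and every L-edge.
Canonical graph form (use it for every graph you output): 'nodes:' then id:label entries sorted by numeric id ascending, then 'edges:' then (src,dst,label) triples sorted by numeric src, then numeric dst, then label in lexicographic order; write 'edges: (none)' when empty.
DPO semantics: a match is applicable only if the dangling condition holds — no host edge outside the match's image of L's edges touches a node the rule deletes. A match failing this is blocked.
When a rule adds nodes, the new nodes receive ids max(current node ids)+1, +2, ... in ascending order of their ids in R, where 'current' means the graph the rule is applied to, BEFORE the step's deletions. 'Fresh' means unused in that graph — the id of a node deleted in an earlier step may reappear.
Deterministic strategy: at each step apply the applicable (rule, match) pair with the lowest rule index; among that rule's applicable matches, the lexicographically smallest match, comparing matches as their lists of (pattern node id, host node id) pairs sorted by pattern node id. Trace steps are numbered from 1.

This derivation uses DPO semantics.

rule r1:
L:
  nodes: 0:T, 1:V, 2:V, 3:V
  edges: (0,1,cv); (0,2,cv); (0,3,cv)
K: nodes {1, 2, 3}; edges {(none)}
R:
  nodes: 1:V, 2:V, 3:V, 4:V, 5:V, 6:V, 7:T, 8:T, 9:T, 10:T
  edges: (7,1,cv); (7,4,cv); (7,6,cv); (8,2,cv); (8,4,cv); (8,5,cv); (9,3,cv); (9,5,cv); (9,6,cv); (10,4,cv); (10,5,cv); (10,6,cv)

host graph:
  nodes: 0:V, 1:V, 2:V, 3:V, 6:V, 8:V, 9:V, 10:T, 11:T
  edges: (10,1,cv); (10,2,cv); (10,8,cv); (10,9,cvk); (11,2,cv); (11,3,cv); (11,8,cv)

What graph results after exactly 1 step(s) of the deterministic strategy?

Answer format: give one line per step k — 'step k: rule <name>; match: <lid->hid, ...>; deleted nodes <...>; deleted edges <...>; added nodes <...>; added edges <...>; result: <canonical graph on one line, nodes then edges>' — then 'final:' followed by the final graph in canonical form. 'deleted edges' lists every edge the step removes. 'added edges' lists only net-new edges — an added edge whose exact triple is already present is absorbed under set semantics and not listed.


step 1: rule r1; match: 0->11, 1->2, 2->3, 3->8; deleted nodes 11; deleted edges (11,2,cv); (11,3,cv); (11,8,cv); added nodes 12, 13, 14, 15, 16, 17, 18; added edges (15,2,cv); (15,12,cv); (15,14,cv); (16,3,cv); (16,12,cv); (16,13,cv); (17,8,cv); (17,13,cv); (17,14,cv); (18,12,cv); (18,13,cv); (18,14,cv); result: nodes: 0:V, 1:V, 2:V, 3:V, 6:V, 8:V, 9:V, 10:T, 12:V, 13:V, 14:V, 15:T, 16:T, 17:T, 18:T edges: (10,1,cv); (10,2,cv); (10,8,cv); (10,9,cvk); (15,2,cv); (15,12,cv); (15,14,cv); (16,3,cv); (16,12,cv); (16,13,cv); (17,8,cv); (17,13,cv); (17,14,cv); (18,12,cv); (18,13,cv); (18,14,cv)
final:
nodes: 0:V, 1:V, 2:V, 3:V, 6:V, 8:V, 9:V, 10:T, 12:V, 13:V, 14:V, 15:T, 16:T, 17:T, 18:T
edges: (10,1,cv); (10,2,cv); (10,8,cv); (10,9,cvk); (15,2,cv); (15,12,cv); (15,14,cv); (16,3,cv); (16,12,cv); (16,13,cv); (17,8,cv); (17,13,cv); (17,14,cv); (18,12,cv); (18,13,cv); (18,14,cv)


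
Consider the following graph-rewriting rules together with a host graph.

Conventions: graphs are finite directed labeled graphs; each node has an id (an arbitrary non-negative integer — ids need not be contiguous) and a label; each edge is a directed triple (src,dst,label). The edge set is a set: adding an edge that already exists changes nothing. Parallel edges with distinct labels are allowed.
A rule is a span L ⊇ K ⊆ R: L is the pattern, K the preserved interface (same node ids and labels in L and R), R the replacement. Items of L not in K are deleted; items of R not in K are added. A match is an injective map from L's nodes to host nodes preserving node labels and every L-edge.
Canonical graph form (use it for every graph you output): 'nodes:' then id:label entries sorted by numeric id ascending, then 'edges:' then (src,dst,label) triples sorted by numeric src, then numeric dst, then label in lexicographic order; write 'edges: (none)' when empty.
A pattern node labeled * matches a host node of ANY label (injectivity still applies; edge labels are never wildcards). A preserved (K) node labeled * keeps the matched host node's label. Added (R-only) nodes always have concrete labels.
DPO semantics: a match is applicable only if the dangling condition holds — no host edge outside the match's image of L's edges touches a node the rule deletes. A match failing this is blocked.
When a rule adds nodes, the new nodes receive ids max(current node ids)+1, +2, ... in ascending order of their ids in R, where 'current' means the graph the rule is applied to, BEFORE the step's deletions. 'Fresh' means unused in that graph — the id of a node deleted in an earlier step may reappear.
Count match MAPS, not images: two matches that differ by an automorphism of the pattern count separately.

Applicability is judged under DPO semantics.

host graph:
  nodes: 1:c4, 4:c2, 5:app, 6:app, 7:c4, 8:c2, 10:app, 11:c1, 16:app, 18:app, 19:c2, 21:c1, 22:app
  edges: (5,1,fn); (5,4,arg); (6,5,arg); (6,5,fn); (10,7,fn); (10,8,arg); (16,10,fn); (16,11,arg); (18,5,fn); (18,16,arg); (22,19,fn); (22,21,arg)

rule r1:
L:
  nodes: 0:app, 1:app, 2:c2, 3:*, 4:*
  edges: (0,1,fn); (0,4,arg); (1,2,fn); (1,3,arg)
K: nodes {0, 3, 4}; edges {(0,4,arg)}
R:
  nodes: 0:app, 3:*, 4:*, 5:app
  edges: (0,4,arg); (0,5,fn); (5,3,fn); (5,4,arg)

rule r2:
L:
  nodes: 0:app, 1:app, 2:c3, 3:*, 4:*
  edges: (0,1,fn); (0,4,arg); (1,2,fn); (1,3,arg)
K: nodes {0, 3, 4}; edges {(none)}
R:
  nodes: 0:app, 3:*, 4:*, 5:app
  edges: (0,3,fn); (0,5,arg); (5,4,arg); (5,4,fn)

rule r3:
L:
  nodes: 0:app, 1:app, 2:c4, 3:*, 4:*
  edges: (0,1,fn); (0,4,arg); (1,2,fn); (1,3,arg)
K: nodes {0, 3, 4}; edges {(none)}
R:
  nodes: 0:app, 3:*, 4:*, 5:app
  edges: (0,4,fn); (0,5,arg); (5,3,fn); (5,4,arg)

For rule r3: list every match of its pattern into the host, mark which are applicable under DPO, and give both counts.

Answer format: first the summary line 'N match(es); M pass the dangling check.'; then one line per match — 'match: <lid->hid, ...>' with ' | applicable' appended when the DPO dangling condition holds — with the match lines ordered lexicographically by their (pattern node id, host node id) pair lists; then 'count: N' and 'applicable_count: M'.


2 match(es); 1 pass the dangling check.
match: 0->16, 1->10, 2->7, 3->8, 4->11 | applicable
match: 0->18, 1->5, 2->1, 3->4, 4->16
count: 2
applicable_count: 1


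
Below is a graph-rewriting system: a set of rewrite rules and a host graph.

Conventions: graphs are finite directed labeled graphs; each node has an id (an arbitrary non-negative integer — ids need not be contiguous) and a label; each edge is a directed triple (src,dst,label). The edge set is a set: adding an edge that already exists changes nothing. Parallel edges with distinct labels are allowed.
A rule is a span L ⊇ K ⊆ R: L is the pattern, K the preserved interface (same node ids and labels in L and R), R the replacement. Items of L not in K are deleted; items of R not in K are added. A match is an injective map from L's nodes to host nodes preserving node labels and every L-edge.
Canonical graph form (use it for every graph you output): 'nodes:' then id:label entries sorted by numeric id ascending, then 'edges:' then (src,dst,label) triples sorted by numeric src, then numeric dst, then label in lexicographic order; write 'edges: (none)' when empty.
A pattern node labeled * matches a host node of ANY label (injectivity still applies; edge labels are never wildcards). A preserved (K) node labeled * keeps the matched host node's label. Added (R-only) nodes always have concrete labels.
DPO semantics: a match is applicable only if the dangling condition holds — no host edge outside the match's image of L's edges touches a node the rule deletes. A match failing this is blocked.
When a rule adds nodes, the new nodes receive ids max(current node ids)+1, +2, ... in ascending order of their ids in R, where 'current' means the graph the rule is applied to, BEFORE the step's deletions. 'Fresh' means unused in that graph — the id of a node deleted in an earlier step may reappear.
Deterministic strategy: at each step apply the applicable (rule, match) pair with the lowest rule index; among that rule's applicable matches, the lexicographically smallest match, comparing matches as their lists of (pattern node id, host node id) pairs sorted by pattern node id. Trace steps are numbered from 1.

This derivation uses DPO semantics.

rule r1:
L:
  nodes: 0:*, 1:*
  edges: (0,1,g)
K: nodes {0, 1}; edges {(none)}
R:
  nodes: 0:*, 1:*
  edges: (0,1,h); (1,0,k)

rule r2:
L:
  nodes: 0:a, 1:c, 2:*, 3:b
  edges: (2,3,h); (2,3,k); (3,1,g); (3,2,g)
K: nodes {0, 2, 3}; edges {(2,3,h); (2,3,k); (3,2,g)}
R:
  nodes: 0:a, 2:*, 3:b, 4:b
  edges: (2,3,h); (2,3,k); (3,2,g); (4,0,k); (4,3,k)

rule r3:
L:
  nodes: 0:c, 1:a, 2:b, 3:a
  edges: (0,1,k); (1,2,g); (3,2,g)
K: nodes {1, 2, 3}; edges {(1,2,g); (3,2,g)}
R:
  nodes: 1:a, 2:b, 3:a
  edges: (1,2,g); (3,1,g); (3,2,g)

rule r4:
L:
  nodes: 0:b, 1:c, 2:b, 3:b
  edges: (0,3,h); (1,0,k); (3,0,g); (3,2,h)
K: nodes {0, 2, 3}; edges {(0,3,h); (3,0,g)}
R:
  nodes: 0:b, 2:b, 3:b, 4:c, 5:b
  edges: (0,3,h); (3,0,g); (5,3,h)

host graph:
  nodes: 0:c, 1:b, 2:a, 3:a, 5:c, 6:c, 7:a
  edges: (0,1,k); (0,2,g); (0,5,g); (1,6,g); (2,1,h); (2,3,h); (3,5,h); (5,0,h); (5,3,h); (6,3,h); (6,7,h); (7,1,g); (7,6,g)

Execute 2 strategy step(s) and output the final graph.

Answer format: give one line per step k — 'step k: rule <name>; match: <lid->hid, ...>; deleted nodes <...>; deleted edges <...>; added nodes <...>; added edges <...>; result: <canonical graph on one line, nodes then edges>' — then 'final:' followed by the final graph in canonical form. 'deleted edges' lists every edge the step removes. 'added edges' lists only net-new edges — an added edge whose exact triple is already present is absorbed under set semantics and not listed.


step 1: rule r1; match: 0->0, 1->2; deleted nodes (none); deleted edges (0,2,g); added nodes (none); added edges (0,2,h); (2,0,k); result: nodes: 0:c, 1:b, 2:a, 3:a, 5:c, 6:c, 7:a edges: (0,1,k); (0,2,h); (0,5,g); (1,6,g); (2,0,k); (2,1,h); (2,3,h); (3,5,h); (5,0,h); (5,3,h); (6,3,h); (6,7,h); (7,1,g); (7,6,g)
step 2: rule r1; match: 0->0, 1->5; deleted nodes (none); deleted edges (0,5,g); added nodes (none); added edges (0,5,h); (5,0,k); result: nodes: 0:c, 1:b, 2:a, 3:a, 5:c, 6:c, 7:a edges: (0,1,k); (0,2,h); (0,5,h); (1,6,g); (2,0,k); (2,1,h); (2,3,h); (3,5,h); (5,0,h); (5,0,k); (5,3,h); (6,3,h); (6,7,h); (7,1,g); (7,6,g)
final:
nodes: 0:c, 1:b, 2:a, 3:a, 5:c, 6:c, 7:a
edges: (0,1,k); (0,2,h); (0,5,h); (1,6,g); (2,0,k); (2,1,h); (2,3,h); (3,5,h); (5,0,h); (5,0,k); (5,3,h); (6,3,h); (6,7,h); (7,1,g); (7,6,g)


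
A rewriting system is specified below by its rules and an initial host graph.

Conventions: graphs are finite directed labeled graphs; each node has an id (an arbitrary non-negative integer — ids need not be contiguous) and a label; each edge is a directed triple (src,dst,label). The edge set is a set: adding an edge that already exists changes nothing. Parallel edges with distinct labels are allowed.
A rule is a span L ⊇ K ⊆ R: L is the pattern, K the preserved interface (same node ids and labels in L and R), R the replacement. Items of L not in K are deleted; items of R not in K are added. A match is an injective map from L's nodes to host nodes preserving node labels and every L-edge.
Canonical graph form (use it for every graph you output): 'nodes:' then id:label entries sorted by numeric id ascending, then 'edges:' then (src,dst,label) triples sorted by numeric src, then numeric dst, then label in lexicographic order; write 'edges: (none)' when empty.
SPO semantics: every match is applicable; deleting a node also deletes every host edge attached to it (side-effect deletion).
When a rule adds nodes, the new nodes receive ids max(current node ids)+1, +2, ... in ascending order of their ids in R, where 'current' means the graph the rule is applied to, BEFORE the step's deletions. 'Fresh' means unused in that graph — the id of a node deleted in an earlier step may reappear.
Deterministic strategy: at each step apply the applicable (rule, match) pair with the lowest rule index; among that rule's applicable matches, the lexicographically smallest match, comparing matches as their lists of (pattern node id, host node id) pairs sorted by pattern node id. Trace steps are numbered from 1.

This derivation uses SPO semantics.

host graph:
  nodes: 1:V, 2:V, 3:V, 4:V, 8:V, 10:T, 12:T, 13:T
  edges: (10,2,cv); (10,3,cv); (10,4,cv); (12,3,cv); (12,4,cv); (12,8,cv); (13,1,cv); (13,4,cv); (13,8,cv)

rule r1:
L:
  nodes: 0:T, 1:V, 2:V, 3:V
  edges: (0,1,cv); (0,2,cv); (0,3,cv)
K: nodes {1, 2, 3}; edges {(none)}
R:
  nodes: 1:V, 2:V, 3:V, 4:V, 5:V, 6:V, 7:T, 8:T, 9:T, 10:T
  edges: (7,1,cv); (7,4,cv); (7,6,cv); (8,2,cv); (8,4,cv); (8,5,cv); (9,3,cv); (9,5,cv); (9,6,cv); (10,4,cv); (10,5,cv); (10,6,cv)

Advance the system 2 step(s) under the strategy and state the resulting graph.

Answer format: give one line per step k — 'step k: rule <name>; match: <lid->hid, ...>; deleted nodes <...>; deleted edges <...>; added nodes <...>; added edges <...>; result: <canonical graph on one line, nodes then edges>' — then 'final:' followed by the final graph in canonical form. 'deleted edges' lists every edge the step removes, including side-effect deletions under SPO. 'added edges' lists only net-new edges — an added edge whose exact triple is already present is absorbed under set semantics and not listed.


step 1: rule r1; match: 0->10, 1->2, 2->3, 3->4; deleted nodes 10; deleted edges (10,2,cv); (10,3,cv); (10,4,cv); added nodes 14, 15, 16, 17, 18, 19, 20; added edges (17,2,cv); (17,14,cv); (17,16,cv); (18,3,cv); (18,14,cv); (18,15,cv); (19,4,cv); (19,15,cv); (19,16,cv); (20,14,cv); (20,15,cv); (20,16,cv); result: nodes: 1:V, 2:V, 3:V, 4:V, 8:V, 12:T, 13:T, 14:V, 15:V, 16:V, 17:T, 18:T, 19:T, 20:T edges: (12,3,cv); (12,4,cv); (12,8,cv); (13,1,cv); (13,4,cv); (13,8,cv); (17,2,cv); (17,14,cv); (17,16,cv); (18,3,cv); (18,14,cv); (18,15,cv); (19,4,cv); (19,15,cv); (19,16,cv); (20,14,cv); (20,15,cv); (20,16,cv)
step 2: rule r1; match: 0->12, 1->3, 2->4, 3->8; deleted nodes 12; deleted edges (12,3,cv); (12,4,cv); (12,8,cv); added nodes 21, 22, 23, 24, 25, 26, 27; added edges (24,3,cv); (24,21,cv); (24,23,cv); (25,4,cv); (25,21,cv); (25,22,cv); (26,8,cv); (26,22,cv); (26,23,cv); (27,21,cv); (27,22,cv); (27,23,cv); result: nodes: 1:V, 2:V, 3:V, 4:V, 8:V, 13:T, 14:V, 15:V, 16:V, 17:T, 18:T, 19:T, 20:T, 21:V, 22:V, 23:V, 24:T, 25:T, 26:T, 27:T edges: (13,1,cv); (13,4,cv); (13,8,cv); (17,2,cv); (17,14,cv); (17,16,cv); (18,3,cv); (18,14,cv); (18,15,cv); (19,4,cv); (19,15,cv); (19,16,cv); (20,14,cv); (20,15,cv); (20,16,cv); (24,3,cv); (24,21,cv); (24,23,cv); (25,4,cv); (25,21,cv); (25,22,cv); (26,8,cv); (26,22,cv); (26,23,cv); (27,21,cv); (27,22,cv); (27,23,cv)
final:
nodes: 1:V, 2:V, 3:V, 4:V, 8:V, 13:T, 14:V, 15:V, 16:V, 17:T, 18:T, 19:T, 20:T, 21:V, 22:V, 23:V, 24:T, 25:T, 26:T, 27:T
edges: (13,1,cv); (13,4,cv); (13,8,cv); (17,2,cv); (17,14,cv); (17,16,cv); (18,3,cv); (18,14,cv); (18,15,cv); (19,4,cv); (19,15,cv); (19,16,cv); (20,14,cv); (20,15,cv); (20,16,cv); (24,3,cv); (24,21,cv); (24,23,cv); (25,4,cv); (25,21,cv); (25,22,cv); (26,8,cv); (26,22,cv); (26,23,cv); (27,21,cv); (27,22,cv); (27,23,cv)


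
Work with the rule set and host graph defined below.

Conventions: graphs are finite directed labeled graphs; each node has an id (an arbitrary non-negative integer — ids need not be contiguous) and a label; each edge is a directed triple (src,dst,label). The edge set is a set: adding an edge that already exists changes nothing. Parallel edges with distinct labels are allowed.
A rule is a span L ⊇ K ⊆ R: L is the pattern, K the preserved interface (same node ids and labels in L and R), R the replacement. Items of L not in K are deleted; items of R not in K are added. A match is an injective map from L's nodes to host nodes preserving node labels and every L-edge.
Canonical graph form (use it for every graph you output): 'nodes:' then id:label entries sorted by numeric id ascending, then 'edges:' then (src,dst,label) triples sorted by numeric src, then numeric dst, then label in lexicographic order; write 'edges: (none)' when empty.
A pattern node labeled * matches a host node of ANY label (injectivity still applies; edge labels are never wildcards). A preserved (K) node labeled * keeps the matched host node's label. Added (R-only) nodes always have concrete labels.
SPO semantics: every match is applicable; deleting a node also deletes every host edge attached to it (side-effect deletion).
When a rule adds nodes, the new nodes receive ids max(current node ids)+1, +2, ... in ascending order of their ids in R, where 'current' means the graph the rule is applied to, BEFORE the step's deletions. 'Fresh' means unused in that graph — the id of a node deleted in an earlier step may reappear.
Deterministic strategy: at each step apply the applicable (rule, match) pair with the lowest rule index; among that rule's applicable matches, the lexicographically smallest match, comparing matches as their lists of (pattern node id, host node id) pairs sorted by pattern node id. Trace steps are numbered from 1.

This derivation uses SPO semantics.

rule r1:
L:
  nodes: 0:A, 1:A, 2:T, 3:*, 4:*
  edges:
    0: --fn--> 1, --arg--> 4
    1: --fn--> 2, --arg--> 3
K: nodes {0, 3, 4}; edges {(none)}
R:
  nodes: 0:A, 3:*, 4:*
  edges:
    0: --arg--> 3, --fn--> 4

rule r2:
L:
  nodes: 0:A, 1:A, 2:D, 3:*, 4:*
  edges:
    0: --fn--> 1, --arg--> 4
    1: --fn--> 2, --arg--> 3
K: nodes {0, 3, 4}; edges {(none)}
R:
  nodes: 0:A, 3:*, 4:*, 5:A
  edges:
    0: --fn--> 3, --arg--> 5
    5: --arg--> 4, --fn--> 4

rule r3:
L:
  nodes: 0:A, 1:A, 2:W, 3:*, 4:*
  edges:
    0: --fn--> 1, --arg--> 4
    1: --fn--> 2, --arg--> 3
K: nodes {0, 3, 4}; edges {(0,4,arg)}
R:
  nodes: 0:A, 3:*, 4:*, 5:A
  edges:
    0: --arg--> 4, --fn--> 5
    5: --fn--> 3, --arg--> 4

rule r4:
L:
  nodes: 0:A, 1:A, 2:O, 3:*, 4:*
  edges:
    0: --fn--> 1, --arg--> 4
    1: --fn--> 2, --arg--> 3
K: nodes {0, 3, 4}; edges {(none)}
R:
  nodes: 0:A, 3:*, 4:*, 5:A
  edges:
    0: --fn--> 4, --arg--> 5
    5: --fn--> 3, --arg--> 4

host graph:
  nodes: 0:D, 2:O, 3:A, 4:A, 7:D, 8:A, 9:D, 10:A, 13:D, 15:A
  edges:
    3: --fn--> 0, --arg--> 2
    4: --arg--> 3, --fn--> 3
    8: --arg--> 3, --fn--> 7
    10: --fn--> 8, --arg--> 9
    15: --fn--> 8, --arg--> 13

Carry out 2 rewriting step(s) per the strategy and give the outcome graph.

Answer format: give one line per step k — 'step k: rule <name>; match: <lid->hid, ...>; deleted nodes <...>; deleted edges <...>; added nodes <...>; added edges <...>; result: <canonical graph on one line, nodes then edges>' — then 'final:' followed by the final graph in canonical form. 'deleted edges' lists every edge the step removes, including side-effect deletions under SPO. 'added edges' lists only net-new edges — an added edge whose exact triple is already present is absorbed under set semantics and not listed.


step 1: rule r2; match: 0->10, 1->8, 2->7, 3->3, 4->9; deleted nodes 7, 8; deleted edges (8,3,arg); (8,7,fn); (10,8,fn); (10,9,arg); (15,8,fn); added nodes 16; added edges (10,3,fn); (10,16,arg); (16,9,arg); (16,9,fn); result: nodes: 0:D, 2:O, 3:A, 4:A, 9:D, 10:A, 13:D, 15:A, 16:A edges: (3,0,fn); (3,2,arg); (4,3,arg); (4,3,fn); (10,3,fn); (10,16,arg); (15,13,arg); (16,9,arg); (16,9,fn)
step 2: rule r2; match: 0->10, 1->3, 2->0, 3->2, 4->16; deleted nodes 0, 3; deleted edges (3,0,fn); (3,2,arg); (4,3,arg); (4,3,fn); (10,3,fn); (10,16,arg); added nodes 17; added edges (10,2,fn); (10,17,arg); (17,16,arg); (17,16,fn); result: nodes: 2:O, 4:A, 9:D, 10:A, 13:D, 15:A, 16:A, 17:A edges: (10,2,fn); (10,17,arg); (15,13,arg); (16,9,arg); (16,9,fn); (17,16,arg); (17,16,fn)
final:
nodes: 2:O, 4:A, 9:D, 10:A, 13:D, 15:A, 16:A, 17:A
edges: (10,2,fn); (10,17,arg); (15,13,arg); (16,9,arg); (16,9,fn); (17,16,arg); (17,16,fn)


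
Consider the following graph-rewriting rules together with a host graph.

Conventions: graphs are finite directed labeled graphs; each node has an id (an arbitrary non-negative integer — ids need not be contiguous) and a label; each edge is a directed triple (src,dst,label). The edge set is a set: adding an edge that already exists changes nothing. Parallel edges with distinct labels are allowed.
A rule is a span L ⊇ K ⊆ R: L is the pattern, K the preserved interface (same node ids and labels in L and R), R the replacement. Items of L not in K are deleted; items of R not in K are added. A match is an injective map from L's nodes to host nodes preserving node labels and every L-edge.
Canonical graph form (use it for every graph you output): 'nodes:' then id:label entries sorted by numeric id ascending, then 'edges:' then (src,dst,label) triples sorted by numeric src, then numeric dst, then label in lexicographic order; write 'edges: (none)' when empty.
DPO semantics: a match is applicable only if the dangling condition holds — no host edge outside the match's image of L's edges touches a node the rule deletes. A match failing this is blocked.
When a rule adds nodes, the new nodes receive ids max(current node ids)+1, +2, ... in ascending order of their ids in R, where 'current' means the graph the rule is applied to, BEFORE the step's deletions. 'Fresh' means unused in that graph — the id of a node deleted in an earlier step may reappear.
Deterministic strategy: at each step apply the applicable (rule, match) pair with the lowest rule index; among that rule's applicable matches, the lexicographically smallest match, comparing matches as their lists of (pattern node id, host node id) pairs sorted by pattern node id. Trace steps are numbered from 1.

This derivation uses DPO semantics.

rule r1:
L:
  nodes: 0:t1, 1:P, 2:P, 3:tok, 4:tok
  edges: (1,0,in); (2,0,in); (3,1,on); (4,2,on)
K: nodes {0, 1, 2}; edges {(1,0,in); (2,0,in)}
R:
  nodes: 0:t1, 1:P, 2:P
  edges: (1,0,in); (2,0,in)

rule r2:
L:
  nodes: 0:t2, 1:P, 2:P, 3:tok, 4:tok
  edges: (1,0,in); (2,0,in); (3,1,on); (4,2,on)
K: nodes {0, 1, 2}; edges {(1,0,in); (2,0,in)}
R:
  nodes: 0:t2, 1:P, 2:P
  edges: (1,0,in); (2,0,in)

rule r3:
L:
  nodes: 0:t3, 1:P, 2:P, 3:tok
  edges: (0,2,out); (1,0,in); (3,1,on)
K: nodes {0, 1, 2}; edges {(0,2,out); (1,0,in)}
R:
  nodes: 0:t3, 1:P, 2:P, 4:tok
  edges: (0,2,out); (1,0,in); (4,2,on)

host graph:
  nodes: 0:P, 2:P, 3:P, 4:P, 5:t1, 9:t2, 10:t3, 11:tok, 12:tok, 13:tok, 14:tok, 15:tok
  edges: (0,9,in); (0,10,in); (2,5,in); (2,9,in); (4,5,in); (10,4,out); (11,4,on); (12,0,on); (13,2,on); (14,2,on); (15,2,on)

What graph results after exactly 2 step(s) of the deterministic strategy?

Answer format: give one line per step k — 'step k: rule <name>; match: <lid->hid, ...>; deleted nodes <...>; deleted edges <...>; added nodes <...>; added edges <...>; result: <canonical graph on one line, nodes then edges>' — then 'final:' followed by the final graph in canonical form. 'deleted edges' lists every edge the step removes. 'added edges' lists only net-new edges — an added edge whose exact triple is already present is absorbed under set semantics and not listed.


step 1: rule r1; match: 0->5, 1->2, 2->4, 3->13, 4->11; deleted nodes 11, 13; deleted edges (11,4,on); (13,2,on); added nodes (none); added edges (none); result: nodes: 0:P, 2:P, 3:P, 4:P, 5:t1, 9:t2, 10:t3, 12:tok, 14:tok, 15:tok edges: (0,9,in); (0,10,in); (2,5,in); (2,9,in); (4,5,in); (10,4,out); (12,0,on); (14,2,on); (15,2,on)
step 2: rule r2; match: 0->9, 1->0, 2->2, 3->12, 4->14; deleted nodes 12, 14; deleted edges (12,0,on); (14,2,on); added nodes (none); added edges (none); result: nodes: 0:P, 2:P, 3:P, 4:P, 5:t1, 9:t2, 10:t3, 15:tok edges: (0,9,in); (0,10,in); (2,5,in); (2,9,in); (4,5,in); (10,4,out); (15,2,on)
final:
nodes: 0:P, 2:P, 3:P, 4:P, 5:t1, 9:t2, 10:t3, 15:tok
edges: (0,9,in); (0,10,in); (2,5,in); (2,9,in); (4,5,in); (10,4,out); (15,2,on)


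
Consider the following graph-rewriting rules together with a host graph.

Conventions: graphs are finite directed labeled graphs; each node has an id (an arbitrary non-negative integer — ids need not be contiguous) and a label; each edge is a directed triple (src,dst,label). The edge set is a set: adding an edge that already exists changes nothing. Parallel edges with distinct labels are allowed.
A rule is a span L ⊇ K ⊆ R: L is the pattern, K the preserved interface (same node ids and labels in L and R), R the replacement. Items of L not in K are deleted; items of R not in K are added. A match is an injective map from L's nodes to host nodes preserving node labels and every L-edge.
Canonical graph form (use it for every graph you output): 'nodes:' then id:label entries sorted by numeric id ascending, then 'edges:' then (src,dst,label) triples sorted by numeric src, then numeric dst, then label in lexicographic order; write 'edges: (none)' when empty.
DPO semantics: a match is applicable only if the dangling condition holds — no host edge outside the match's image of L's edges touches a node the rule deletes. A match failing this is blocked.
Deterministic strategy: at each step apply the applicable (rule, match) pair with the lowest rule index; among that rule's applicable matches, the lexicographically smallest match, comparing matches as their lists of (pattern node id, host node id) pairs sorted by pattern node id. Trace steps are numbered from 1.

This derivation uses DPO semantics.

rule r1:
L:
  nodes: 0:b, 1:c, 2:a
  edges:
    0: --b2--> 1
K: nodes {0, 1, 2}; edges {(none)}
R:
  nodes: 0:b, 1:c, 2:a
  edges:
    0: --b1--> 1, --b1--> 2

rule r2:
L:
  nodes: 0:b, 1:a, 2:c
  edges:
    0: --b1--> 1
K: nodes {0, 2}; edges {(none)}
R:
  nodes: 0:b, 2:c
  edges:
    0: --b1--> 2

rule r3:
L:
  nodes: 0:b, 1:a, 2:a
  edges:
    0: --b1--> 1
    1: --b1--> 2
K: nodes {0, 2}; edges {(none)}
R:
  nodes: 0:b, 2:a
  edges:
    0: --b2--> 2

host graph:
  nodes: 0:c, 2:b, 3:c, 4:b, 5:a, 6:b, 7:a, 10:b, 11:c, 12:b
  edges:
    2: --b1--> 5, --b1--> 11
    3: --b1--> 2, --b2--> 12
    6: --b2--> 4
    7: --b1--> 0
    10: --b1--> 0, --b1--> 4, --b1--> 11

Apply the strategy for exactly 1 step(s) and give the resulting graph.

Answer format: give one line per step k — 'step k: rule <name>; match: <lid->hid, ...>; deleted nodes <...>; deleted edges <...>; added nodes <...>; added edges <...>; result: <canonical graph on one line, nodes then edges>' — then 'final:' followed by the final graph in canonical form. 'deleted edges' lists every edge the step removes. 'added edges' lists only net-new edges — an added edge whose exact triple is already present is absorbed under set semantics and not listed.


step 1: rule r2; match: 0->2, 1->5, 2->0; deleted nodes 5; deleted edges (2,5,b1); added nodes (none); added edges (2,0,b1); result: nodes: 0:c, 2:b, 3:c, 4:b, 6:b, 7:a, 10:b, 11:c, 12:b edges: (2,0,b1); (2,11,b1); (3,2,b1); (3,12,b2); (6,4,b2); (7,0,b1); (10,0,b1); (10,4,b1); (10,11,b1)
final:
nodes: 0:c, 2:b, 3:c, 4:b, 6:b, 7:a, 10:b, 11:c, 12:b
edges: (2,0,b1); (2,11,b1); (3,2,b1); (3,12,b2); (6,4,b2); (7,0,b1); (10,0,b1); (10,4,b1); (10,11,b1)


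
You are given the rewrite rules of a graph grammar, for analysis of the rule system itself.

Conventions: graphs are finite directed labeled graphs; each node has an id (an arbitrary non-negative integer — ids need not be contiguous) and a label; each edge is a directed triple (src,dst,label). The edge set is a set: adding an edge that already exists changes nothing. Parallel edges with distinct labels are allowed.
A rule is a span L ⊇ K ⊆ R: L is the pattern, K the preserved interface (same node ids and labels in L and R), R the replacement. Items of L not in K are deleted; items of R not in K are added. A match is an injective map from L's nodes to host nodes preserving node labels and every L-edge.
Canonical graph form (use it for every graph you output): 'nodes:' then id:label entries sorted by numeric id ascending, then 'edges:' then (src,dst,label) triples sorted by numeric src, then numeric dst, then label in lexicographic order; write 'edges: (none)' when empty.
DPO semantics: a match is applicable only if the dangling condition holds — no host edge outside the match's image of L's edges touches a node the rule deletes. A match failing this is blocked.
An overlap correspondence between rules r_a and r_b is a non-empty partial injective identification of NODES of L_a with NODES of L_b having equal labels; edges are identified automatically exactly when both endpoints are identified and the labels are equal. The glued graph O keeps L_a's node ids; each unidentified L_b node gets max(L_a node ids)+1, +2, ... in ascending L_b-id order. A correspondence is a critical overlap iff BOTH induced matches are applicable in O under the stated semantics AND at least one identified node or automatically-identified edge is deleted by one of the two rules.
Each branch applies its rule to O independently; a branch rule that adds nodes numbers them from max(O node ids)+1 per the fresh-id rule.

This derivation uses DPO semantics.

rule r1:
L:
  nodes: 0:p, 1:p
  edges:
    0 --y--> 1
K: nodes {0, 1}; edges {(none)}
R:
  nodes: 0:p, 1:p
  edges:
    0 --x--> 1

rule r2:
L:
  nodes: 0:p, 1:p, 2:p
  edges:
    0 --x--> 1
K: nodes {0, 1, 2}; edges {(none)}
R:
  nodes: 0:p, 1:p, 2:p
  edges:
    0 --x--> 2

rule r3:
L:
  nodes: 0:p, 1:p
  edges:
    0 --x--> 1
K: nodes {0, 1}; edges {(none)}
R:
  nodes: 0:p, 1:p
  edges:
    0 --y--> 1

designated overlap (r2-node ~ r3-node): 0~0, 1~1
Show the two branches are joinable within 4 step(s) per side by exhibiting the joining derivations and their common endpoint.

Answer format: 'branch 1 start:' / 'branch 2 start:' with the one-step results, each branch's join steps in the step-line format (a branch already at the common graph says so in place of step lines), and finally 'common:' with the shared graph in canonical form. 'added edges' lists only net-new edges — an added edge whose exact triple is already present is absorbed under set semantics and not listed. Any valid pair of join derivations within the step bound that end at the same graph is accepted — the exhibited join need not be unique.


branch 1 start:
nodes: 0:p, 1:p, 2:p
edges: (0,2,x)
branch 2 start:
nodes: 0:p, 1:p, 2:p
edges: (0,1,y)
branch 1 step 1: rule r2; match: 0->0, 1->2, 2->1; deleted nodes (none); deleted edges (0,2,x); added nodes (none); added edges (0,1,x); result: nodes: 0:p, 1:p, 2:p edges: (0,1,x)
branch 2 step 1: rule r1; match: 0->0, 1->1; deleted nodes (none); deleted edges (0,1,y); added nodes (none); added edges (0,1,x); result: nodes: 0:p, 1:p, 2:p edges: (0,1,x)
common:
nodes: 0:p, 1:p, 2:p
edges: (0,1,x)


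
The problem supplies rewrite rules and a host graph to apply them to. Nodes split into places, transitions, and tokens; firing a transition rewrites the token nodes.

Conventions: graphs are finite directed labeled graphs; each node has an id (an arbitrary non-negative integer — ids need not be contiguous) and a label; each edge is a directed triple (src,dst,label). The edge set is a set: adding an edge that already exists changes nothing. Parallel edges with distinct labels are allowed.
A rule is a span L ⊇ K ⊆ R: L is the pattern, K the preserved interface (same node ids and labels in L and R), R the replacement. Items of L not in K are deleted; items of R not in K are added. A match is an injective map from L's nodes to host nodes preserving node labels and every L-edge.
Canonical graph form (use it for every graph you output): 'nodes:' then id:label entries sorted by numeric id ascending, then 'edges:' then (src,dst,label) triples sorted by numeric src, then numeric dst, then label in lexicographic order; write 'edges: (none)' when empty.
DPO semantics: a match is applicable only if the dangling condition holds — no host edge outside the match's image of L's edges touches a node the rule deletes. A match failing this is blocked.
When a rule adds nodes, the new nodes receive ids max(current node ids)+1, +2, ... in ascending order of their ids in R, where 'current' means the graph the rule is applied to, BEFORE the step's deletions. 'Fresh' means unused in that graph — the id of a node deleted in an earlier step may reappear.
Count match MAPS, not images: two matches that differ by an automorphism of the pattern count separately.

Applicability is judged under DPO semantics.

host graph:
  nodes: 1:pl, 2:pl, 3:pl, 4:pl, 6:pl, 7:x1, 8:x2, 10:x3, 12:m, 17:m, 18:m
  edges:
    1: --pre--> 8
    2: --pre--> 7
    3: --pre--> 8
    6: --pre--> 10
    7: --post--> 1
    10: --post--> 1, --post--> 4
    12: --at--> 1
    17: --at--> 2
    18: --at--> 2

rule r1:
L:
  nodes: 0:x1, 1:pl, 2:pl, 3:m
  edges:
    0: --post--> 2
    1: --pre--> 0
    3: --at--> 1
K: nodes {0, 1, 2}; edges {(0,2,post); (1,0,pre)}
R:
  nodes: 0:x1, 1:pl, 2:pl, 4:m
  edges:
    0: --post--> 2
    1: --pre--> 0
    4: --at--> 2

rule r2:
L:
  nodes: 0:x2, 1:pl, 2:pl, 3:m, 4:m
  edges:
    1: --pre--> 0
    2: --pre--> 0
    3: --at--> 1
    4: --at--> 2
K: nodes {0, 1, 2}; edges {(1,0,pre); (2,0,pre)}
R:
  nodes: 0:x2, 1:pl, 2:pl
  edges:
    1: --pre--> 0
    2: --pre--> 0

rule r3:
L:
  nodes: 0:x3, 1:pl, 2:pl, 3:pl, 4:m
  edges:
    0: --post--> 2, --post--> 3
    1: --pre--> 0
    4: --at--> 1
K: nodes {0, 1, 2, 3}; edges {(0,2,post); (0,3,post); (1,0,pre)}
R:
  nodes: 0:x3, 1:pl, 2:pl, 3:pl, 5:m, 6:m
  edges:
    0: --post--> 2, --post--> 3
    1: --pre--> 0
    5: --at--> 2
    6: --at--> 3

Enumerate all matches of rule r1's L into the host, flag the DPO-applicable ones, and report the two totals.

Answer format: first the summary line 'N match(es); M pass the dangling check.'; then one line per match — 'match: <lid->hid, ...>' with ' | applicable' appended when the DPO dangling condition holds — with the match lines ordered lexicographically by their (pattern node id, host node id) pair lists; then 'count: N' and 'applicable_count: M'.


2 match(es); 2 pass the dangling check.
match: 0->7, 1->2, 2->1, 3->17 | applicable
match: 0->7, 1->2, 2->1, 3->18 | applicable
count: 2
applicable_count: 2


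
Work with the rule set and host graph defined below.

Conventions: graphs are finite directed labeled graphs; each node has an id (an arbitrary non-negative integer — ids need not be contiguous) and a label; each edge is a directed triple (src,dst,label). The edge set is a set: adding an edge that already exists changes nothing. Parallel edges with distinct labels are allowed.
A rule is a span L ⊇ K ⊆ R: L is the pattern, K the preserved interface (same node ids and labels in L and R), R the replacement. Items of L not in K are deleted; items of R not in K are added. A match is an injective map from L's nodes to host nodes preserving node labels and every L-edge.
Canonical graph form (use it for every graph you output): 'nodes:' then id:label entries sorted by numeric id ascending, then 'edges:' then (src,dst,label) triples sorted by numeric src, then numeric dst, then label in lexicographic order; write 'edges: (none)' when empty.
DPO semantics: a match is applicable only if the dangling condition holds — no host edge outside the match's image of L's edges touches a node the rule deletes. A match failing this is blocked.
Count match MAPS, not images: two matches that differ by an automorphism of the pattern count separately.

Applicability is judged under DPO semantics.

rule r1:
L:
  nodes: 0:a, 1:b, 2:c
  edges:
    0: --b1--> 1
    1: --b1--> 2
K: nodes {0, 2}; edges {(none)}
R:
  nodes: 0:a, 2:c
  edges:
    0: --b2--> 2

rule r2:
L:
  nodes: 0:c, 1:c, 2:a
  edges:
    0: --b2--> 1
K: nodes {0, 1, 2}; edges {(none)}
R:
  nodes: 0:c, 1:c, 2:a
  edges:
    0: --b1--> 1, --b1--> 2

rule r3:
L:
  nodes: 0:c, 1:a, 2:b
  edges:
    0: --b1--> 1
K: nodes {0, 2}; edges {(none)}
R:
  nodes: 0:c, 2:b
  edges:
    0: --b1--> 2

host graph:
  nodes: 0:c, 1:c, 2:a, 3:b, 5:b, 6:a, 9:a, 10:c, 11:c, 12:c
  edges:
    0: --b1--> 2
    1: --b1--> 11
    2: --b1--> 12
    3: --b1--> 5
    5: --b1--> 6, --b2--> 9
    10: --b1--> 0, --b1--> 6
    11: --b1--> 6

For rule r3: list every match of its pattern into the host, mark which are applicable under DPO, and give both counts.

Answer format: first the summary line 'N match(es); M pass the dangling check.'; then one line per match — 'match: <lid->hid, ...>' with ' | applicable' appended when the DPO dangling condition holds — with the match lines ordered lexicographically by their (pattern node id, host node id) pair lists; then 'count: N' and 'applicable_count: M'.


6 match(es); 0 pass the dangling check.
match: 0->0, 1->2, 2->3
match: 0->0, 1->2, 2->5
match: 0->10, 1->6, 2->3
match: 0->10, 1->6, 2->5
match: 0->11, 1->6, 2->3
match: 0->11, 1->6, 2->5
count: 6
applicable_count: 0


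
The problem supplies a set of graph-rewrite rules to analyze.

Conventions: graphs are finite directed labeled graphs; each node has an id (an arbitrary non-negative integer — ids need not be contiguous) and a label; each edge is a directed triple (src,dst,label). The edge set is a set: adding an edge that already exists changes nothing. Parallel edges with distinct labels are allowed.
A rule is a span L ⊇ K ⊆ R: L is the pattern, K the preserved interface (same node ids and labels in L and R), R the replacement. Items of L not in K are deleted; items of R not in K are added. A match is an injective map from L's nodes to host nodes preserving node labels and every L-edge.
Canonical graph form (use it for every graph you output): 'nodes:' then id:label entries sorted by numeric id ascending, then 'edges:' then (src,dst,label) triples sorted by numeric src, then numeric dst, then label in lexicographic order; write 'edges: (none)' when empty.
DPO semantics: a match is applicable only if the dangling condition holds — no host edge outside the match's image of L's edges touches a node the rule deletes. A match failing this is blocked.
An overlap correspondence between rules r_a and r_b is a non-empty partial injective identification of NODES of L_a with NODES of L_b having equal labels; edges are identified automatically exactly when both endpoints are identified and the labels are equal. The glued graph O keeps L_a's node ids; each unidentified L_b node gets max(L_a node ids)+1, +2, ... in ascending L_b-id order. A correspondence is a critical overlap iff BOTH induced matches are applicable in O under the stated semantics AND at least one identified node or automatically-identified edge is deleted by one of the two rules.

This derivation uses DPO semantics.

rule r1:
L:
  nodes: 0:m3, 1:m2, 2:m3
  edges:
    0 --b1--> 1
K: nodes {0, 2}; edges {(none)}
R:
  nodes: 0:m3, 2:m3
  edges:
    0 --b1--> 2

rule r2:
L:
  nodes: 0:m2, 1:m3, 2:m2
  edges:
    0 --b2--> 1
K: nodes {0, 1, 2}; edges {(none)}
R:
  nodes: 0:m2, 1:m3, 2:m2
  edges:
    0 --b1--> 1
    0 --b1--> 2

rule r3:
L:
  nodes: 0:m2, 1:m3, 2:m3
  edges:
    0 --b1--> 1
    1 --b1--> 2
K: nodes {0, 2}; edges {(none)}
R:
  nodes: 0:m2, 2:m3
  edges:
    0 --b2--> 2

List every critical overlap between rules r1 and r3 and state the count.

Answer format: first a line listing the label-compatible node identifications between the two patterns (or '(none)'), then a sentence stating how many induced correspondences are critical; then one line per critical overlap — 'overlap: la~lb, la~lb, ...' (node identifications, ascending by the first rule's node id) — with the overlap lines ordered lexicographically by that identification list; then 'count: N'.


label-compatible node identifications between L(r1) and L(r3): 0~1, 0~2, 1~0, 2~1, 2~2
2 of the induced correspondences are critical overlaps of r1 and r3.
overlap: 0~2, 2~1
overlap: 2~1
count: 2


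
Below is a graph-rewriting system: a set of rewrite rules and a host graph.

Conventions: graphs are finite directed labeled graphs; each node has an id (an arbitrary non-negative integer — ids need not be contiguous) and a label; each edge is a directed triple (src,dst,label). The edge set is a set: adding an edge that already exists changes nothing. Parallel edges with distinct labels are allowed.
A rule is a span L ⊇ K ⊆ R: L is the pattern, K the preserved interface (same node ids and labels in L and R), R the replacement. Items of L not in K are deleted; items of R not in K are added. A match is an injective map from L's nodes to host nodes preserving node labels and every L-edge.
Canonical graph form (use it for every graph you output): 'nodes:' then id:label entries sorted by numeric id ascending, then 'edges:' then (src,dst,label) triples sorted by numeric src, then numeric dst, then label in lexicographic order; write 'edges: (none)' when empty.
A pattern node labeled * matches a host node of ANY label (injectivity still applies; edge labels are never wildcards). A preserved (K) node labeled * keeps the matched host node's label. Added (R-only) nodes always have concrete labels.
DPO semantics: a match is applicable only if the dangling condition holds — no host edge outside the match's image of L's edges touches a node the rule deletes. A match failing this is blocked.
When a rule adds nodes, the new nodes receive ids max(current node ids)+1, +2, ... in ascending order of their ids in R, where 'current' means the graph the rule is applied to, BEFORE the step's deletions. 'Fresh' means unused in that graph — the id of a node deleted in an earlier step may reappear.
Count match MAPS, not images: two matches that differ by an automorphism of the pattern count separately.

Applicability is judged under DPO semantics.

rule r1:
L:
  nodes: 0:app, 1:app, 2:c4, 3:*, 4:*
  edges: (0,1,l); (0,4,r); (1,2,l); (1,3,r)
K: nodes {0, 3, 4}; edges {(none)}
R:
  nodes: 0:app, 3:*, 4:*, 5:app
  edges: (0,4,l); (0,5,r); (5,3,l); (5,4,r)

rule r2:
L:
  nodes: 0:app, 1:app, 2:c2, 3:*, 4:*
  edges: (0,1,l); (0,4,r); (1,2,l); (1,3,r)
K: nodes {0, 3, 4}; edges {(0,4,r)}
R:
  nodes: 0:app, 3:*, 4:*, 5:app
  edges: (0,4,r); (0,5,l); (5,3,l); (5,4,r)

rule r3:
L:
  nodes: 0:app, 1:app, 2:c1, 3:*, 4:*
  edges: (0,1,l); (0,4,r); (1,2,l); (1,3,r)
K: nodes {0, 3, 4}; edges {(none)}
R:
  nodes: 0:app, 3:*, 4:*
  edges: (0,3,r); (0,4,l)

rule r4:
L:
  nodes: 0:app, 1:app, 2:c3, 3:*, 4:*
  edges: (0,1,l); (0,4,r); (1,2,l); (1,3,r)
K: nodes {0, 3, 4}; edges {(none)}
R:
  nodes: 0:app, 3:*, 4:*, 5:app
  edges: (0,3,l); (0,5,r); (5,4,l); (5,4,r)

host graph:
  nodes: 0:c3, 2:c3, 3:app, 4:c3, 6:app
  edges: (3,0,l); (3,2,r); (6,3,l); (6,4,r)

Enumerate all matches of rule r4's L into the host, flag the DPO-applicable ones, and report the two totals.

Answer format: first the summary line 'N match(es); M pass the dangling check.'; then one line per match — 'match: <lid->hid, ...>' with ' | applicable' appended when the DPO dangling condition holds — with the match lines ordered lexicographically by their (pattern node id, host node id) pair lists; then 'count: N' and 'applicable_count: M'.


1 match(es); 1 pass the dangling check.
match: 0->6, 1->3, 2->0, 3->2, 4->4 | applicable
count: 1
applicable_count: 1
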